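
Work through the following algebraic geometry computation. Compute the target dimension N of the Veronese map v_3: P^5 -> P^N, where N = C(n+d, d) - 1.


The Veronese embedding v_d: P^n -> P^N maps each point to all
degree-d monomials in n+1 homogeneous coordinates.
N = C(n+d, d) - 1
N = C(5+3, 3) - 1
N = C(8, 3) - 1
C(8, 3) = 56
N = 56 - 1 = 55

55


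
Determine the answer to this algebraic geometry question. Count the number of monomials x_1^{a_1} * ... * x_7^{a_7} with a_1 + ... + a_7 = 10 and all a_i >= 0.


The number of degree-10 monomials in 7 variables is C(d+n-1, n-1).
= C(10+7-1, 7-1) = C(16, 6)
= 8008

8008


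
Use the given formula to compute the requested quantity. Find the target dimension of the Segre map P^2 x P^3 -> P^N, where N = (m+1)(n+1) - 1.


The Segre embedding maps P^m x P^n into P^N via
all products of coordinates from each factor.
N = (m+1)(n+1) - 1
N = (2+1)(3+1) - 1
N = 3*4 - 1
N = 12 - 1 = 11

11


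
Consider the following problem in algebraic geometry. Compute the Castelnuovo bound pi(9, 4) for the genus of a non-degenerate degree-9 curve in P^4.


Castelnuovo's bound: write d - 1 = m(r-1) + epsilon with 0 <= epsilon < r-1.
d - 1 = 9 - 1 = 8
r - 1 = 4 - 1 = 3
8 = 2*3 + 2, so m = 2, epsilon = 2
pi(d, r) = m(m-1)(r-1)/2 + m*epsilon
= 2*1*3/2 + 2*2
= 6/2 + 4
= 3 + 4 = 7

7


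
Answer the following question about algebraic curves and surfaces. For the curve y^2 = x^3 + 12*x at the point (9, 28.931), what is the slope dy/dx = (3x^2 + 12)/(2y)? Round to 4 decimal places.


Using implicit differentiation of y^2 = x^3 + 12*x:
2y * dy/dx = 3x^2 + 12
dy/dx = (3x^2 + 12)/(2y)
Numerator: 3*9^2 + 12 = 255
Denominator: 2*28.931 = 57.862
dy/dx = 255/57.862 = 4.4070

4.4070


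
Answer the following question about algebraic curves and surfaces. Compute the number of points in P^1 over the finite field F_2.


P^1(F_2) has (q^(n+1) - 1)/(q - 1) points.
= 2^1 + 2^0
= 2 + 1
= 3

3


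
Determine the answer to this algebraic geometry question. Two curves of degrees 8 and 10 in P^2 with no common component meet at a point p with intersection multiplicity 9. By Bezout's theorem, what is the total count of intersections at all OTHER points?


By Bezout's theorem, the total intersection number is d1 * d2.
Total = 8 * 10 = 80
Intersection multiplicity at p = 9
Remaining intersections = 80 - 9 = 71

71


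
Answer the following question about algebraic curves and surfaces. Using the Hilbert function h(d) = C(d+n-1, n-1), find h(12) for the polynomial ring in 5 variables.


The Hilbert function for the polynomial ring in 5 variables is:
h(d) = C(d+n-1, n-1)
h(12) = C(12+5-1, 5-1) = C(16, 4)
= 16! / (4! * 12!)
= 1820

1820


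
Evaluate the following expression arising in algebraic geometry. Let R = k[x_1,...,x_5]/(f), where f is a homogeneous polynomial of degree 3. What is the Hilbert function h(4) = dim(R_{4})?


For R = k[x_1,...,x_n]/(f) with f homogeneous of degree e:
The Hilbert series is (1 - t^e)/(1 - t)^n.
So h(d) = C(d+n-1, n-1) - C(d-e+n-1, n-1) for d >= e.
With n=5, e=3, d=4:
C(4+5-1, 5-1) = C(8, 4) = 70
C(4-3+5-1, 5-1) = C(5, 4) = 5
h(4) = 70 - 5 = 65

65


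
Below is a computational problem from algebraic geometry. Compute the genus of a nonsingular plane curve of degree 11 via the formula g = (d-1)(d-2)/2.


Using the genus formula for smooth plane curves:
g = (d-1)(d-2)/2
g = (11-1)(11-2)/2
g = 10*9/2
g = 90/2 = 45

45


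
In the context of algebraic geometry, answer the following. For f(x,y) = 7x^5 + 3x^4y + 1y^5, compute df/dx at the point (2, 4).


df/dx = 5*7*x^4 + 4*3*x^3*y
At (2,4): 5*7*2^4 + 4*3*2^3*4
= 560 + 384
= 944

944


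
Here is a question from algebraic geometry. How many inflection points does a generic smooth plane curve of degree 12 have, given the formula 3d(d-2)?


For a general smooth plane curve C of degree d, the inflection points are
the intersection of C with its Hessian curve, which has degree 3(d-2).
By Bezout, the total intersection number is d * 3(d-2) = 12 * 30 = 360.
For a general curve every flex is ordinary, so each contributes
multiplicity 1 to C·Hess(C), and the number of distinct inflection
points is 3d(d-2).
Inflection points = 3*12*(12-2) = 3*12*10 = 360

360


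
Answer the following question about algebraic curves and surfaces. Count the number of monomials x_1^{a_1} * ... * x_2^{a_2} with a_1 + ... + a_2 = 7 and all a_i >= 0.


The number of degree-7 monomials in 2 variables is C(d+n-1, n-1).
= C(7+2-1, 2-1) = C(8, 1)
= 8

8


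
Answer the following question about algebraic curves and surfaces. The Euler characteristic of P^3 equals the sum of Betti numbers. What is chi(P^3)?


The complex projective space P^3 has one cell in each even real dimension 0, 2, ..., 6.
The cohomology groups are H^{2k}(P^3) = Z for k = 0,...,3, and 0 otherwise.
Euler characteristic = sum of Betti numbers = 1 per even-dimensional cohomology group.
chi(P^3) = 3 + 1 = 4

4


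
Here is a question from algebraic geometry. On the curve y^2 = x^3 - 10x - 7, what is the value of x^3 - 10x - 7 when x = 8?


Compute x^3 - 10x - 7 at x = 8:
x^3 = 8^3 = 512
(-10)*x = (-10)*8 = -80
Sum: 512 - 80 - 7 = 425

425


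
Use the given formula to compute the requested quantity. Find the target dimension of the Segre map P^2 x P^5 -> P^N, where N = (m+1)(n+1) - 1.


The Segre embedding maps P^m x P^n into P^N via
all products of coordinates from each factor.
N = (m+1)(n+1) - 1
N = (2+1)(5+1) - 1
N = 3*6 - 1
N = 18 - 1 = 17

17


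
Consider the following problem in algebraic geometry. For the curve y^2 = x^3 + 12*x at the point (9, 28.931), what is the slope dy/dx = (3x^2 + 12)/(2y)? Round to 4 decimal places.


Using implicit differentiation of y^2 = x^3 + 12*x:
2y * dy/dx = 3x^2 + 12
dy/dx = (3x^2 + 12)/(2y)
Numerator: 3*9^2 + 12 = 255
Denominator: 2*28.931 = 57.862
dy/dx = 255/57.862 = 4.4070

4.4070


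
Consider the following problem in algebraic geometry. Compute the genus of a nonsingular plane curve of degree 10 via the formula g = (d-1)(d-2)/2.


Using the genus formula for smooth plane curves:
g = (d-1)(d-2)/2
g = (10-1)(10-2)/2
g = 9*8/2
g = 72/2 = 36

36


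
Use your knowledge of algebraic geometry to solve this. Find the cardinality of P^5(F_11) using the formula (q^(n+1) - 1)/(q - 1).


P^5(F_11) has (q^(n+1) - 1)/(q - 1) points.
= 11^5 + 11^4 + 11^3 + 11^2 + 11^1 + 11^0
= 161051 + 14641 + 1331 + 121 + 11 + 1
= 177156

177156


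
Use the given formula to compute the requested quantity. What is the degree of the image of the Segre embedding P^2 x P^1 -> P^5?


The degree of the Segre variety P^2 x P^1 is C(m+n, m).
= C(3, 2)
= 3

3


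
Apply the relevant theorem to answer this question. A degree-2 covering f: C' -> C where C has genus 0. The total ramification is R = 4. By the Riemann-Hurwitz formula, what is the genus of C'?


Riemann-Hurwitz formula: 2g' - 2 = d(2g - 2) + R
Given: d = 2, g = 0, R = 4
2g' - 2 = 2*(2*0 - 2) + 4
2g' - 2 = 2*(-2) + 4
2g' - 2 = -4 + 4 = 0
2g' = 2
g' = 1

1


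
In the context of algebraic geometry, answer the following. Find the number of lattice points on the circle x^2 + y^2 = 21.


Systematically check integer values of x where x^2 <= 21.
For each valid x, check if 21 - x^2 is a perfect square.
Total integer solutions found: 0

0


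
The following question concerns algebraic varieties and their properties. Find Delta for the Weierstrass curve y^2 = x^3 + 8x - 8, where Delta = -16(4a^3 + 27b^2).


Compute each component:
4a^3 = 4*8^3 = 4*512 = 2048
27b^2 = 27*(-8)^2 = 27*64 = 1728
4a^3 + 27b^2 = 2048 + 1728 = 3776
Delta = -16*3776 = -60416

-60416


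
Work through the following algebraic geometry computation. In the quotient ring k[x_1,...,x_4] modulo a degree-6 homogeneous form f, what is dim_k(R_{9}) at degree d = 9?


For R = k[x_1,...,x_n]/(f) with f homogeneous of degree e:
The Hilbert series is (1 - t^e)/(1 - t)^n.
So h(d) = C(d+n-1, n-1) - C(d-e+n-1, n-1) for d >= e.
With n=4, e=6, d=9:
C(9+4-1, 4-1) = C(12, 3) = 220
C(9-6+4-1, 4-1) = C(6, 3) = 20
h(9) = 220 - 20 = 200

200


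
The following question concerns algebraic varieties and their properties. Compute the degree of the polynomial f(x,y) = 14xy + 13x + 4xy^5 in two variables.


Examine each term for its total degree (sum of exponents).
  Term '14xy' has total degree 1+1 = 2.
  Term '13x' has total degree 1+0 = 1.
  Term '4xy^5' has total degree 1+5 = 6.
The maximum total degree among all terms is 6.

6


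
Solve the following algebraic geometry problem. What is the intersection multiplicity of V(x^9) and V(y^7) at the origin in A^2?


The intersection multiplicity of V(x^a) and V(y^b) at the origin is:
I(O; V(x^9), V(y^7)) = dim_k(k[x,y]/(x^9, y^7))
A basis for k[x,y]/(x^9, y^7) is the set of monomials x^i * y^j
where 0 <= i < 9 and 0 <= j < 7.
The number of such monomials is 9 * 7 = 63

63


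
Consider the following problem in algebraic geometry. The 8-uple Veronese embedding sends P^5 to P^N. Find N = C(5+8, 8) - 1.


The Veronese embedding v_d: P^n -> P^N maps each point to all
degree-d monomials in n+1 homogeneous coordinates.
N = C(n+d, d) - 1
N = C(5+8, 8) - 1
N = C(13, 8) - 1
C(13, 8) = 1287
N = 1287 - 1 = 1286

1286


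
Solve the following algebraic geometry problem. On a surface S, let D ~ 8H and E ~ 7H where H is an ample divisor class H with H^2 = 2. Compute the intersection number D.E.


Using bilinearity of the intersection pairing on a surface S:
(aH).(bH) = ab * (H.H)
We have H^2 = 2.
D.E = (8H).(7H) = 8*7*2
= 56*2
= 112

112


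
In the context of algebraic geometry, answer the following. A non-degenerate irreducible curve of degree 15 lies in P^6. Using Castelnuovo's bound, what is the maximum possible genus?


Castelnuovo's bound: write d - 1 = m(r-1) + epsilon with 0 <= epsilon < r-1.
d - 1 = 15 - 1 = 14
r - 1 = 6 - 1 = 5
14 = 2*5 + 4, so m = 2, epsilon = 4
pi(d, r) = m(m-1)(r-1)/2 + m*epsilon
= 2*1*5/2 + 2*4
= 10/2 + 8
= 5 + 8 = 13

13


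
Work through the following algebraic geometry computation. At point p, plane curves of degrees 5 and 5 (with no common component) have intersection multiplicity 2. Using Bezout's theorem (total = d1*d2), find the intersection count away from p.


By Bezout's theorem, the total intersection number is d1 * d2.
Total = 5 * 5 = 25
Intersection multiplicity at p = 2
Remaining intersections = 25 - 2 = 23

23


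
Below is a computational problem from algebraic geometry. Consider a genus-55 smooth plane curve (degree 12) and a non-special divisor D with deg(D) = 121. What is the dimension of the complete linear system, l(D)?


First, compute the genus of a smooth plane curve of degree 12:
g = (d-1)(d-2)/2 = (12-1)(12-2)/2 = 55
For a non-special divisor D (i.e., h^1(D) = 0), Riemann-Roch gives:
l(D) = deg(D) - g + 1
Since deg(D) = 121 >= 2g - 1 = 109, D is non-special.
l(D) = 121 - 55 + 1 = 67

67


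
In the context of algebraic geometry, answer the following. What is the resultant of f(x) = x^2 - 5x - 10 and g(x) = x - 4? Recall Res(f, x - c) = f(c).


For Res(f, x - c), we evaluate f at x = c.
f(4) = 4^2 - 5*4 - 10
= 16 - 20 - 10
= -4 - 10 = -14
Res(f, g) = -14

-14


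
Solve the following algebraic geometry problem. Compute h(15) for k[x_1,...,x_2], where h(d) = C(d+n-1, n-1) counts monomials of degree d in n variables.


The Hilbert function for the polynomial ring in 2 variables is:
h(d) = C(d+n-1, n-1)
h(15) = C(15+2-1, 2-1) = C(16, 1)
= 16! / (1! * 15!)
= 16

16


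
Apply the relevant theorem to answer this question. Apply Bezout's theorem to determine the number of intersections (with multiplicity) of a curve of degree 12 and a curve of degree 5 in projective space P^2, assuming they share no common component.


Bezout's theorem states the intersection count equals the product of degrees.
Intersection count = 12 * 5 = 60

60


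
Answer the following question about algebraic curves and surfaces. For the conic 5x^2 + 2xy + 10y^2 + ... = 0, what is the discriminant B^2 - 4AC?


The discriminant of a conic Ax^2 + Bxy + Cy^2 + ... = 0 is B^2 - 4AC.
B^2 = 2^2 = 4
4AC = 4*5*10 = 200
Discriminant = 4 - 200 = -196

-196


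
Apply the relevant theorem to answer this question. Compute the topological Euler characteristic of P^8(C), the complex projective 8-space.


The complex projective space P^8 has one cell in each even real dimension 0, 2, ..., 16.
The cohomology groups are H^{2k}(P^8) = Z for k = 0,...,8, and 0 otherwise.
Euler characteristic = sum of Betti numbers = 1 per even-dimensional cohomology group.
chi(P^8) = 8 + 1 = 9

9


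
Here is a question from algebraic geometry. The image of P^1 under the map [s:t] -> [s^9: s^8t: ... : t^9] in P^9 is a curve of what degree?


The rational normal curve in P^9 is the image of P^1 under the 9-uple Veronese.
A general hyperplane in P^9 pulls back to a degree-9 form on P^1, which has 9 zeros,
so the curve meets a general hyperplane in 9 points. Degree = 9.

9


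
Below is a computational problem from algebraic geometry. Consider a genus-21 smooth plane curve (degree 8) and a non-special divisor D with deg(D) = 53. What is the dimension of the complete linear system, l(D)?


First, compute the genus of a smooth plane curve of degree 8:
g = (d-1)(d-2)/2 = (8-1)(8-2)/2 = 21
For a non-special divisor D (i.e., h^1(D) = 0), Riemann-Roch gives:
l(D) = deg(D) - g + 1
Since deg(D) = 53 >= 2g - 1 = 41, D is non-special.
l(D) = 53 - 21 + 1 = 33

33


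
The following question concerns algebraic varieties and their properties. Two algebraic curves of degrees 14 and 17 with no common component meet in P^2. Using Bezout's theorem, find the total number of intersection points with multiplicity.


Bezout's theorem states the intersection count equals the product of degrees.
Intersection count = 14 * 17 = 238

238


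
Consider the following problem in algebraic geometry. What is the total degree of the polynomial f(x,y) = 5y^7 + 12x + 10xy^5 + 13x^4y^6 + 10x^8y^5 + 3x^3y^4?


Examine each term for its total degree (sum of exponents).
  Term '5y^7' has total degree 0+7 = 7.
  Term '12x' has total degree 1+0 = 1.
  Term '10xy^5' has total degree 1+5 = 6.
  Term '13x^4y^6' has total degree 4+6 = 10.
  Term '10x^8y^5' has total degree 8+5 = 13.
  Term '3x^3y^4' has total degree 3+4 = 7.
The maximum total degree among all terms is 13.

13


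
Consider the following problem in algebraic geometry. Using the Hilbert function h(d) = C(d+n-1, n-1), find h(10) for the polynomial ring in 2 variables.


The Hilbert function for the polynomial ring in 2 variables is:
h(d) = C(d+n-1, n-1)
h(10) = C(10+2-1, 2-1) = C(11, 1)
= 11! / (1! * 10!)
= 11

11


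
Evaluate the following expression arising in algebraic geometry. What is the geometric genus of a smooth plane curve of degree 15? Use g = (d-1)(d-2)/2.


Using the genus formula for smooth plane curves:
g = (d-1)(d-2)/2
g = (15-1)(15-2)/2
g = 14*13/2
g = 182/2 = 91

91


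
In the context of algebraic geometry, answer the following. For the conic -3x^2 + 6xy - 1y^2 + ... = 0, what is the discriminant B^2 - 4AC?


The discriminant of a conic Ax^2 + Bxy + Cy^2 + ... = 0 is B^2 - 4AC.
B^2 = 6^2 = 36
4AC = 4*(-3)*(-1) = 12
Discriminant = 36 - 12 = 24

24


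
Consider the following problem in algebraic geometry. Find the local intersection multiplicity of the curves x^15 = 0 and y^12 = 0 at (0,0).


The intersection multiplicity of V(x^a) and V(y^b) at the origin is:
I(O; V(x^15), V(y^12)) = dim_k(k[x,y]/(x^15, y^12))
A basis for k[x,y]/(x^15, y^12) is the set of monomials x^i * y^j
where 0 <= i < 15 and 0 <= j < 12.
The number of such monomials is 15 * 12 = 180

180


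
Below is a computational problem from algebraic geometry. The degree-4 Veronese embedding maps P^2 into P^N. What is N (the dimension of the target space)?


The Veronese embedding v_d: P^n -> P^N maps each point to all
degree-d monomials in n+1 homogeneous coordinates.
N = C(n+d, d) - 1
N = C(2+4, 4) - 1
N = C(6, 4) - 1
C(6, 4) = 15
N = 15 - 1 = 14

14


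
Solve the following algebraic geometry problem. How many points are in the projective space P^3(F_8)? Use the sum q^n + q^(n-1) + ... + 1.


P^3(F_8) has (q^(n+1) - 1)/(q - 1) points.
= 8^3 + 8^2 + 8^1 + 8^0
= 512 + 64 + 8 + 1
= 585

585


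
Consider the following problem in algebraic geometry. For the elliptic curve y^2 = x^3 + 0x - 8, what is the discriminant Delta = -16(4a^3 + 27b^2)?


Compute each component:
4a^3 = 4*0^3 = 4*0 = 0
27b^2 = 27*(-8)^2 = 27*64 = 1728
4a^3 + 27b^2 = 0 + 1728 = 1728
Delta = -16*1728 = -27648

-27648


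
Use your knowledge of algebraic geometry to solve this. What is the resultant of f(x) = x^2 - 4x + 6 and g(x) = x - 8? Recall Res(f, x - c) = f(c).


For Res(f, x - c), we evaluate f at x = c.
f(8) = 8^2 - 4*8 + 6
= 64 - 32 + 6
= 32 + 6 = 38
Res(f, g) = 38

38


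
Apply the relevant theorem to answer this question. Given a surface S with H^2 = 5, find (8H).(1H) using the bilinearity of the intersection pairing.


Using bilinearity of the intersection pairing on a surface S:
(aH).(bH) = ab * (H.H)
We have H^2 = 5.
D.E = (8H).(1H) = 8*1*5
= 8*5
= 40

40


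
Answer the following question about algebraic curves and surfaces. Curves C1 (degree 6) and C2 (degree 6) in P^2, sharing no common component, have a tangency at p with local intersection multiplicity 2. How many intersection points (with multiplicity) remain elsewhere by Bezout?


By Bezout's theorem, the total intersection number is d1 * d2.
Total = 6 * 6 = 36
Intersection multiplicity at p = 2
Remaining intersections = 36 - 2 = 34

34


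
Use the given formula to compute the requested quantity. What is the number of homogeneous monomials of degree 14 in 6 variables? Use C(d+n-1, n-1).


The number of degree-14 monomials in 6 variables is C(d+n-1, n-1).
= C(14+6-1, 6-1) = C(19, 5)
= 11628

11628


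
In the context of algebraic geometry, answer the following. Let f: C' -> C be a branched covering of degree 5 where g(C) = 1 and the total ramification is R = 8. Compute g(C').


Riemann-Hurwitz formula: 2g' - 2 = d(2g - 2) + R
Given: d = 5, g = 1, R = 8
2g' - 2 = 5*(2*1 - 2) + 8
2g' - 2 = 5*0 + 8
2g' - 2 = 0 + 8 = 8
2g' = 10
g' = 5

5


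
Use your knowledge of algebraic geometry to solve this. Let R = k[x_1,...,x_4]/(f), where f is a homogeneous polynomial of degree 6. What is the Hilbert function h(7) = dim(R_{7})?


For R = k[x_1,...,x_n]/(f) with f homogeneous of degree e:
The Hilbert series is (1 - t^e)/(1 - t)^n.
So h(d) = C(d+n-1, n-1) - C(d-e+n-1, n-1) for d >= e.
With n=4, e=6, d=7:
C(7+4-1, 4-1) = C(10, 3) = 120
C(7-6+4-1, 4-1) = C(4, 3) = 4
h(7) = 120 - 4 = 116

116


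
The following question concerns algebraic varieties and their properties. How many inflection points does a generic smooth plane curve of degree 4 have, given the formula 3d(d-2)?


For a general smooth plane curve C of degree d, the inflection points are
the intersection of C with its Hessian curve, which has degree 3(d-2).
By Bezout, the total intersection number is d * 3(d-2) = 4 * 6 = 24.
For a general curve every flex is ordinary, so each contributes
multiplicity 1 to C·Hess(C), and the number of distinct inflection
points is 3d(d-2).
Inflection points = 3*4*(4-2) = 3*4*2 = 24

24


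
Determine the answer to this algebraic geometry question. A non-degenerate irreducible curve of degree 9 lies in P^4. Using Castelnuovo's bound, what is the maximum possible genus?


Castelnuovo's bound: write d - 1 = m(r-1) + epsilon with 0 <= epsilon < r-1.
d - 1 = 9 - 1 = 8
r - 1 = 4 - 1 = 3
8 = 2*3 + 2, so m = 2, epsilon = 2
pi(d, r) = m(m-1)(r-1)/2 + m*epsilon
= 2*1*3/2 + 2*2
= 6/2 + 4
= 3 + 4 = 7

7


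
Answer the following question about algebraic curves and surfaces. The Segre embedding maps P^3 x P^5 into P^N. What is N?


The Segre embedding maps P^m x P^n into P^N via
all products of coordinates from each factor.
N = (m+1)(n+1) - 1
N = (3+1)(5+1) - 1
N = 4*6 - 1
N = 24 - 1 = 23

23


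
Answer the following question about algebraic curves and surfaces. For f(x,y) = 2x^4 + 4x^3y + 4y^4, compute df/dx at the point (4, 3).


df/dx = 4*2*x^3 + 3*4*x^2*y
At (4,3): 4*2*4^3 + 3*4*4^2*3
= 512 + 576
= 1088

1088


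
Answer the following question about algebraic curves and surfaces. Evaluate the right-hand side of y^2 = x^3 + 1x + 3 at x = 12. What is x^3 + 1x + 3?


Compute x^3 + 1x + 3 at x = 12:
x^3 = 12^3 = 1728
1*x = 1*12 = 12
Sum: 1728 + 12 + 3 = 1743

1743


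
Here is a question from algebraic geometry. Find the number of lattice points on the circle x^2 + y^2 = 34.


Systematically check integer values of x where x^2 <= 34.
For each valid x, check if 34 - x^2 is a perfect square.
x=3: 34 - 9 = 25, sqrt = 5 (valid)
x=5: 34 - 25 = 9, sqrt = 3 (valid)
Total integer solutions found: 8

8


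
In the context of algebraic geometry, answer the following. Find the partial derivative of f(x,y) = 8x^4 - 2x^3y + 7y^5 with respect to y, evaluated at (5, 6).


df/dy = (-2)*x^3 + 5*7*y^4
At (5,6): (-2)*5^3 + 5*7*6^4
= -250 + 45360
= 45110

45110


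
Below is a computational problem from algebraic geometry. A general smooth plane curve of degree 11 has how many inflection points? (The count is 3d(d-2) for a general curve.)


For a general smooth plane curve C of degree d, the inflection points are
the intersection of C with its Hessian curve, which has degree 3(d-2).
By Bezout, the total intersection number is d * 3(d-2) = 11 * 27 = 297.
For a general curve every flex is ordinary, so each contributes
multiplicity 1 to C·Hess(C), and the number of distinct inflection
points is 3d(d-2).
Inflection points = 3*11*(11-2) = 3*11*9 = 297

297


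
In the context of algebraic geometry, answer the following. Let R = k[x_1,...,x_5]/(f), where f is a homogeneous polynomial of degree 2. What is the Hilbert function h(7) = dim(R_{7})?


For R = k[x_1,...,x_n]/(f) with f homogeneous of degree e:
The Hilbert series is (1 - t^e)/(1 - t)^n.
So h(d) = C(d+n-1, n-1) - C(d-e+n-1, n-1) for d >= e.
With n=5, e=2, d=7:
C(7+5-1, 5-1) = C(11, 4) = 330
C(7-2+5-1, 5-1) = C(9, 4) = 126
h(7) = 330 - 126 = 204

204


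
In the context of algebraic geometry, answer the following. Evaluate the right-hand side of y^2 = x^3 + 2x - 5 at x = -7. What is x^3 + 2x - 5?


Compute x^3 + 2x - 5 at x = -7:
x^3 = (-7)^3 = -343
2*x = 2*(-7) = -14
Sum: -343 - 14 - 5 = -362

-362


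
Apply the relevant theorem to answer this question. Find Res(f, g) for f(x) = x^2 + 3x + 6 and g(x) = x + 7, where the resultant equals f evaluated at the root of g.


For Res(f, x - c), we evaluate f at x = c.
f(-7) = (-7)^2 + 3*(-7) + 6
= 49 - 21 + 6
= 28 + 6 = 34
Res(f, g) = 34

34


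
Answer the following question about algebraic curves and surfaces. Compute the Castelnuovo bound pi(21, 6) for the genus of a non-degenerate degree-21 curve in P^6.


Castelnuovo's bound: write d - 1 = m(r-1) + epsilon with 0 <= epsilon < r-1.
d - 1 = 21 - 1 = 20
r - 1 = 6 - 1 = 5
20 = 4*5 + 0, so m = 4, epsilon = 0
pi(d, r) = m(m-1)(r-1)/2 + m*epsilon
= 4*3*5/2 + 4*0
= 60/2 + 0
= 30 + 0 = 30

30


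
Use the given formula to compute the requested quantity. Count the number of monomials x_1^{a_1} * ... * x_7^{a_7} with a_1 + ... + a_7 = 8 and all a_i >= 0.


The number of degree-8 monomials in 7 variables is C(d+n-1, n-1).
= C(8+7-1, 7-1) = C(14, 6)
= 3003

3003


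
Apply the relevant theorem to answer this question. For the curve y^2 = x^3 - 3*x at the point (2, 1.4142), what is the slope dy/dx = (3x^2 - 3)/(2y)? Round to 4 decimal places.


Using implicit differentiation of y^2 = x^3 - 3*x:
2y * dy/dx = 3x^2 - 3
dy/dx = (3x^2 - 3)/(2y)
Numerator: 3*2^2 - 3 = 9
Denominator: 2*1.4142 = 2.8284
dy/dx = 9/2.8284 = 3.1820

3.1820


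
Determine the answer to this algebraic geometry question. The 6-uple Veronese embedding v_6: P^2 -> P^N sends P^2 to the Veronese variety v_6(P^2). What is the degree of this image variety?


The Veronese variety v_6(P^2) has degree d^r.
d^r = 6^2 = 36

36


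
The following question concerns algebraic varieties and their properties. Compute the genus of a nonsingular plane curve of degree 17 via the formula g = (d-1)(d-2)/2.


Using the genus formula for smooth plane curves:
g = (d-1)(d-2)/2
g = (17-1)(17-2)/2
g = 16*15/2
g = 240/2 = 120

120


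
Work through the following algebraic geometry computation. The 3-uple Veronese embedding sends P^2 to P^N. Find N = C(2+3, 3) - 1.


The Veronese embedding v_d: P^n -> P^N maps each point to all
degree-d monomials in n+1 homogeneous coordinates.
N = C(n+d, d) - 1
N = C(2+3, 3) - 1
N = C(5, 3) - 1
C(5, 3) = 10
N = 10 - 1 = 9

9


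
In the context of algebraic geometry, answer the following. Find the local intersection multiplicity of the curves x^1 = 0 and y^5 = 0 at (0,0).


The intersection multiplicity of V(x^a) and V(y^b) at the origin is:
I(O; V(x^1), V(y^5)) = dim_k(k[x,y]/(x^1, y^5))
A basis for k[x,y]/(x^1, y^5) is the set of monomials x^i * y^j
where 0 <= i < 1 and 0 <= j < 5.
The number of such monomials is 1 * 5 = 5

5


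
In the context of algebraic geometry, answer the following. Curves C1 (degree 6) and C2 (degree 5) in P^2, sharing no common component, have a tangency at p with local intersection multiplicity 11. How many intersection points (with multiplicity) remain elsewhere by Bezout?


By Bezout's theorem, the total intersection number is d1 * d2.
Total = 6 * 5 = 30
Intersection multiplicity at p = 11
Remaining intersections = 30 - 11 = 19

19


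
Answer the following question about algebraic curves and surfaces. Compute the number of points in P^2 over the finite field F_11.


P^2(F_11) has (q^(n+1) - 1)/(q - 1) points.
= 11^2 + 11^1 + 11^0
= 121 + 11 + 1
= 133

133


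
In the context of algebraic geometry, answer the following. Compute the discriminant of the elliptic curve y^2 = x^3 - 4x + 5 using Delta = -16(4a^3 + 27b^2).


Compute each component:
4a^3 = 4*(-4)^3 = 4*(-64) = -256
27b^2 = 27*5^2 = 27*25 = 675
4a^3 + 27b^2 = -256 + 675 = 419
Delta = -16*419 = -6704

-6704


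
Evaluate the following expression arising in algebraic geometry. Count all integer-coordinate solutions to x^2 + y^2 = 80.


Systematically check integer values of x where x^2 <= 80.
For each valid x, check if 80 - x^2 is a perfect square.
x=4: 80 - 16 = 64, sqrt = 8 (valid)
x=8: 80 - 64 = 16, sqrt = 4 (valid)
Total integer solutions found: 8

8


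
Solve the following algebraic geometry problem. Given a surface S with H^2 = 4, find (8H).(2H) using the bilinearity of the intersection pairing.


Using bilinearity of the intersection pairing on a surface S:
(aH).(bH) = ab * (H.H)
We have H^2 = 4.
D.E = (8H).(2H) = 8*2*4
= 16*4
= 64

64


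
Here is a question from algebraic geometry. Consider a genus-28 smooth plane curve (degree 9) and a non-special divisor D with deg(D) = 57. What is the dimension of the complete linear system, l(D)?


First, compute the genus of a smooth plane curve of degree 9:
g = (d-1)(d-2)/2 = (9-1)(9-2)/2 = 28
For a non-special divisor D (i.e., h^1(D) = 0), Riemann-Roch gives:
l(D) = deg(D) - g + 1
Since deg(D) = 57 >= 2g - 1 = 55, D is non-special.
l(D) = 57 - 28 + 1 = 30

30


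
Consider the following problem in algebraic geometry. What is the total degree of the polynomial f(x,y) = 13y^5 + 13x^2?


Examine each term for its total degree (sum of exponents).
  Term '13y^5' has total degree 0+5 = 5.
  Term '13x^2' has total degree 2+0 = 2.
The maximum total degree among all terms is 5.

5


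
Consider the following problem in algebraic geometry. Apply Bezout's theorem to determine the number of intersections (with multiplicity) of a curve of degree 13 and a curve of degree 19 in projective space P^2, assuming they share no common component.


Bezout's theorem states the intersection count equals the product of degrees.
Intersection count = 13 * 19 = 247

247


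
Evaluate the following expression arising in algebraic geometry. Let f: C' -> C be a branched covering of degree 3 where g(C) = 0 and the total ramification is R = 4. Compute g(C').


Riemann-Hurwitz formula: 2g' - 2 = d(2g - 2) + R
Given: d = 3, g = 0, R = 4
2g' - 2 = 3*(2*0 - 2) + 4
2g' - 2 = 3*(-2) + 4
2g' - 2 = -6 + 4 = -2
2g' = 0
g' = 0

0


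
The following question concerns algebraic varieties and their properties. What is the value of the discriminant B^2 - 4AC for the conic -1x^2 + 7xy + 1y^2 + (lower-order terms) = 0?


The discriminant of a conic Ax^2 + Bxy + Cy^2 + ... = 0 is B^2 - 4AC.
B^2 = 7^2 = 49
4AC = 4*(-1)*1 = -4
Discriminant = 49 + 4 = 53

53


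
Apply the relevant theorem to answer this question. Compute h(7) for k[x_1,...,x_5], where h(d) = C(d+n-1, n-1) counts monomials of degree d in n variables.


The Hilbert function for the polynomial ring in 5 variables is:
h(d) = C(d+n-1, n-1)
h(7) = C(7+5-1, 5-1) = C(11, 4)
= 11! / (4! * 7!)
= 330

330


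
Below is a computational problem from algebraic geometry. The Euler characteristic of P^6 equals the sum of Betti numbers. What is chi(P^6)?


The complex projective space P^6 has one cell in each even real dimension 0, 2, ..., 12.
The cohomology groups are H^{2k}(P^6) = Z for k = 0,...,6, and 0 otherwise.
Euler characteristic = sum of Betti numbers = 1 per even-dimensional cohomology group.
chi(P^6) = 6 + 1 = 7

7


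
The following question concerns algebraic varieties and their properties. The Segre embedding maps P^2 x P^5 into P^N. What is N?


The Segre embedding maps P^m x P^n into P^N via
all products of coordinates from each factor.
N = (m+1)(n+1) - 1
N = (2+1)(5+1) - 1
N = 3*6 - 1
N = 18 - 1 = 17

17


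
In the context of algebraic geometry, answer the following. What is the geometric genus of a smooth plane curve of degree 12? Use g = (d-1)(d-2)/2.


Using the genus formula for smooth plane curves:
g = (d-1)(d-2)/2
g = (12-1)(12-2)/2
g = 11*10/2
g = 110/2 = 55

55


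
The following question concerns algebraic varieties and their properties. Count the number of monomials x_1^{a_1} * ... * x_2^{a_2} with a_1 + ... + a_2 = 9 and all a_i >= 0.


The number of degree-9 monomials in 2 variables is C(d+n-1, n-1).
= C(9+2-1, 2-1) = C(10, 1)
= 10

10


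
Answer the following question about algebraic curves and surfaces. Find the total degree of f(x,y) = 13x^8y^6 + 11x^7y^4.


Examine each term for its total degree (sum of exponents).
  Term '13x^8y^6' has total degree 8+6 = 14.
  Term '11x^7y^4' has total degree 7+4 = 11.
The maximum total degree among all terms is 14.

14


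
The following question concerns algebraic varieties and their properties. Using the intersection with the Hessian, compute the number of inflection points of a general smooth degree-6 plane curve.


For a general smooth plane curve C of degree d, the inflection points are
the intersection of C with its Hessian curve, which has degree 3(d-2).
By Bezout, the total intersection number is d * 3(d-2) = 6 * 12 = 72.
For a general curve every flex is ordinary, so each contributes
multiplicity 1 to C·Hess(C), and the number of distinct inflection
points is 3d(d-2).
Inflection points = 3*6*(6-2) = 3*6*4 = 72

72


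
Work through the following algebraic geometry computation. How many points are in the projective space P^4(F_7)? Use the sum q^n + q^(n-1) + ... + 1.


P^4(F_7) has (q^(n+1) - 1)/(q - 1) points.
= 7^4 + 7^3 + 7^2 + 7^1 + 7^0
= 2401 + 343 + 49 + 7 + 1
= 2801

2801


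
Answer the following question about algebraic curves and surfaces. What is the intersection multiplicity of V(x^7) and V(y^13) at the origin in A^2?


The intersection multiplicity of V(x^a) and V(y^b) at the origin is:
I(O; V(x^7), V(y^13)) = dim_k(k[x,y]/(x^7, y^13))
A basis for k[x,y]/(x^7, y^13) is the set of monomials x^i * y^j
where 0 <= i < 7 and 0 <= j < 13.
The number of such monomials is 7 * 13 = 91

91


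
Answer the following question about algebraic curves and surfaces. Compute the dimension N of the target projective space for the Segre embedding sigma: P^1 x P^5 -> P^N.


The Segre embedding maps P^m x P^n into P^N via
all products of coordinates from each factor.
N = (m+1)(n+1) - 1
N = (1+1)(5+1) - 1
N = 2*6 - 1
N = 12 - 1 = 11

11


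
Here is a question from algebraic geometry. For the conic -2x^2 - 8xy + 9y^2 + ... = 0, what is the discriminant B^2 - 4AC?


The discriminant of a conic Ax^2 + Bxy + Cy^2 + ... = 0 is B^2 - 4AC.
B^2 = (-8)^2 = 64
4AC = 4*(-2)*9 = -72
Discriminant = 64 + 72 = 136

136


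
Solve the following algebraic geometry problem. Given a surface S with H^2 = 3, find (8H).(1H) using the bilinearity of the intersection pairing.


Using bilinearity of the intersection pairing on a surface S:
(aH).(bH) = ab * (H.H)
We have H^2 = 3.
D.E = (8H).(1H) = 8*1*3
= 8*3
= 24

24


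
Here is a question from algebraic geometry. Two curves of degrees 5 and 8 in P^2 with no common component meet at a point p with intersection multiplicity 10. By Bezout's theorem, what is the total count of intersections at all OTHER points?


By Bezout's theorem, the total intersection number is d1 * d2.
Total = 5 * 8 = 40
Intersection multiplicity at p = 10
Remaining intersections = 40 - 10 = 30

30


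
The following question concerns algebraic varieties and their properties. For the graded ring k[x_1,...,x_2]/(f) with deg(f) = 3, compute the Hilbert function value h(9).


For R = k[x_1,...,x_n]/(f) with f homogeneous of degree e:
The Hilbert series is (1 - t^e)/(1 - t)^n.
So h(d) = C(d+n-1, n-1) - C(d-e+n-1, n-1) for d >= e.
With n=2, e=3, d=9:
C(9+2-1, 2-1) = C(10, 1) = 10
C(9-3+2-1, 2-1) = C(7, 1) = 7
h(9) = 10 - 7 = 3

3


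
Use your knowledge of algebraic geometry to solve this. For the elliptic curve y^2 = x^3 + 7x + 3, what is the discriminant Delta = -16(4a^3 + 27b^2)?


Compute each component:
4a^3 = 4*7^3 = 4*343 = 1372
27b^2 = 27*3^2 = 27*9 = 243
4a^3 + 27b^2 = 1372 + 243 = 1615
Delta = -16*1615 = -25840

-25840


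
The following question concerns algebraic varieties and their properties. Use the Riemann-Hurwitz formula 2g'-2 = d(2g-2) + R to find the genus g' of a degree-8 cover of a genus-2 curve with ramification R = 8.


Riemann-Hurwitz formula: 2g' - 2 = d(2g - 2) + R
Given: d = 8, g = 2, R = 8
2g' - 2 = 8*(2*2 - 2) + 8
2g' - 2 = 8*2 + 8
2g' - 2 = 16 + 8 = 24
2g' = 26
g' = 13

13


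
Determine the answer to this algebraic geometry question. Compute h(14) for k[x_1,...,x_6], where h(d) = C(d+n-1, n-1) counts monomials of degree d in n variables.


The Hilbert function for the polynomial ring in 6 variables is:
h(d) = C(d+n-1, n-1)
h(14) = C(14+6-1, 6-1) = C(19, 5)
= 19! / (5! * 14!)
= 11628

11628


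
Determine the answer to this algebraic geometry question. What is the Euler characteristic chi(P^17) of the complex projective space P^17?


The complex projective space P^17 has one cell in each even real dimension 0, 2, ..., 34.
The cohomology groups are H^{2k}(P^17) = Z for k = 0,...,17, and 0 otherwise.
Euler characteristic = sum of Betti numbers = 1 per even-dimensional cohomology group.
chi(P^17) = 17 + 1 = 18

18


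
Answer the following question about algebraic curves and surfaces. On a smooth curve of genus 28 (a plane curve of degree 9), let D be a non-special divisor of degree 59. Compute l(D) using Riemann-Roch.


First, compute the genus of a smooth plane curve of degree 9:
g = (d-1)(d-2)/2 = (9-1)(9-2)/2 = 28
For a non-special divisor D (i.e., h^1(D) = 0), Riemann-Roch gives:
l(D) = deg(D) - g + 1
Since deg(D) = 59 >= 2g - 1 = 55, D is non-special.
l(D) = 59 - 28 + 1 = 32

32


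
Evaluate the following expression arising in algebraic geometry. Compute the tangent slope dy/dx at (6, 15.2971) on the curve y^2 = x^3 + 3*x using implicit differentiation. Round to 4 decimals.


Using implicit differentiation of y^2 = x^3 + 3*x:
2y * dy/dx = 3x^2 + 3
dy/dx = (3x^2 + 3)/(2y)
Numerator: 3*6^2 + 3 = 111
Denominator: 2*15.2971 = 30.5942
dy/dx = 111/30.5942 = 3.6281

3.6281


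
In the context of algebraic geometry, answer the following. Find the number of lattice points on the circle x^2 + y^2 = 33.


Systematically check integer values of x where x^2 <= 33.
For each valid x, check if 33 - x^2 is a perfect square.
Total integer solutions found: 0

0


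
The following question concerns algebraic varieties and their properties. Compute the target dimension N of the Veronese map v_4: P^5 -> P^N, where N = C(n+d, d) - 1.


The Veronese embedding v_d: P^n -> P^N maps each point to all
degree-d monomials in n+1 homogeneous coordinates.
N = C(n+d, d) - 1
N = C(5+4, 4) - 1
N = C(9, 4) - 1
C(9, 4) = 126
N = 126 - 1 = 125

125


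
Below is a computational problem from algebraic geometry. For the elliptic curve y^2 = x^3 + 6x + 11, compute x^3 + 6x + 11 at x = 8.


Compute x^3 + 6x + 11 at x = 8:
x^3 = 8^3 = 512
6*x = 6*8 = 48
Sum: 512 + 48 + 11 = 571

571


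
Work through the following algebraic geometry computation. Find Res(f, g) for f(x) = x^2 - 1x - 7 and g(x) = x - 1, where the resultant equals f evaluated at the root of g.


For Res(f, x - c), we evaluate f at x = c.
f(1) = 1^2 - 1*1 - 7
= 1 - 1 - 7
= 0 - 7 = -7
Res(f, g) = -7

-7


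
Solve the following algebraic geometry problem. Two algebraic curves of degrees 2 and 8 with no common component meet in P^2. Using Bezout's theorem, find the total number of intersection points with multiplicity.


Bezout's theorem states the intersection count equals the product of degrees.
Intersection count = 2 * 8 = 16

16


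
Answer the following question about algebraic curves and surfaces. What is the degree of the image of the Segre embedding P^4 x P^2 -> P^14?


The degree of the Segre variety P^4 x P^2 is C(m+n, m).
= C(6, 4)
= 15

15


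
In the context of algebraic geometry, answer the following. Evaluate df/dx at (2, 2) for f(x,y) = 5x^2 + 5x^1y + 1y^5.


df/dx = 2*5*x^1 + 1*5*x^0*y
At (2,2): 2*5*2^1 + 1*5*2^0*2
= 20 + 10
= 30

30


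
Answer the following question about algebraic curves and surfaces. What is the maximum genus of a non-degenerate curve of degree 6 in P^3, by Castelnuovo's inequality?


Castelnuovo's bound: write d - 1 = m(r-1) + epsilon with 0 <= epsilon < r-1.
d - 1 = 6 - 1 = 5
r - 1 = 3 - 1 = 2
5 = 2*2 + 1, so m = 2, epsilon = 1
pi(d, r) = m(m-1)(r-1)/2 + m*epsilon
= 2*1*2/2 + 2*1
= 4/2 + 2
= 2 + 2 = 4

4


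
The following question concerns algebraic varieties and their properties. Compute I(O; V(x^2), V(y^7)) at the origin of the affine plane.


The intersection multiplicity of V(x^a) and V(y^b) at the origin is:
I(O; V(x^2), V(y^7)) = dim_k(k[x,y]/(x^2, y^7))
A basis for k[x,y]/(x^2, y^7) is the set of monomials x^i * y^j
where 0 <= i < 2 and 0 <= j < 7.
The number of such monomials is 2 * 7 = 14

14


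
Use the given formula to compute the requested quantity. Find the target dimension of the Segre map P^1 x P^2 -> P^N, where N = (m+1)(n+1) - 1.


The Segre embedding maps P^m x P^n into P^N via
all products of coordinates from each factor.
N = (m+1)(n+1) - 1
N = (1+1)(2+1) - 1
N = 2*3 - 1
N = 6 - 1 = 5

5


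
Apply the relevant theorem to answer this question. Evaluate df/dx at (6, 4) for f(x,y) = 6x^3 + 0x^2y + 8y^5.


df/dx = 3*6*x^2 + 2*0*x^1*y
At (6,4): 3*6*6^2 + 2*0*6^1*4
= 648 + 0
= 648

648


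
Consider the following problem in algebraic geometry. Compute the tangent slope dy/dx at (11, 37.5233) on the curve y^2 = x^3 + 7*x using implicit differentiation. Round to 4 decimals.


Using implicit differentiation of y^2 = x^3 + 7*x:
2y * dy/dx = 3x^2 + 7
dy/dx = (3x^2 + 7)/(2y)
Numerator: 3*11^2 + 7 = 370
Denominator: 2*37.5233 = 75.0466
dy/dx = 370/75.0466 = 4.9303

4.9303


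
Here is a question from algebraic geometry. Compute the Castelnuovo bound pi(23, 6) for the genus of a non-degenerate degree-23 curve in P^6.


Castelnuovo's bound: write d - 1 = m(r-1) + epsilon with 0 <= epsilon < r-1.
d - 1 = 23 - 1 = 22
r - 1 = 6 - 1 = 5
22 = 4*5 + 2, so m = 4, epsilon = 2
pi(d, r) = m(m-1)(r-1)/2 + m*epsilon
= 4*3*5/2 + 4*2
= 60/2 + 8
= 30 + 8 = 38

38
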